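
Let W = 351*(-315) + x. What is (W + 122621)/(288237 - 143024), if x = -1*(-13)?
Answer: 12069/145213 ≈ 0.083112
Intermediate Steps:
x = 13
W = -110552 (W = 351*(-315) + 13 = -110565 + 13 = -110552)
(W + 122621)/(288237 - 143024) = (-110552 + 122621)/(288237 - 143024) = 12069/145213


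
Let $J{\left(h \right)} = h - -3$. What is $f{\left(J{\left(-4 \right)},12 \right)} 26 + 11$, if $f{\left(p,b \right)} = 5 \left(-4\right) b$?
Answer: $-6229$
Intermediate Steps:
$J{\left(h \right)} = 3 + h$ ($J{\left(h \right)} = h + 3 = 3 + h$)
$f{\left(p,b \right)} = - 20 b$
$f{\left(J{\left(-4 \right)},12 \right)} 26 + 11 = \left(-20\right) 12 \cdot 26 + 11 = \left(-240\right) 26 + 11 = -6240 + 11 = -6229$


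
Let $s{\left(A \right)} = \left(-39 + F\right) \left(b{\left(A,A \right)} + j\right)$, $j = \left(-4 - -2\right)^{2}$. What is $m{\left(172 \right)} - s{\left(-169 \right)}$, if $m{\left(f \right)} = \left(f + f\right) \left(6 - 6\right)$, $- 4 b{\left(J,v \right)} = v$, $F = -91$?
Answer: $\frac{12025}{2} \approx 6012.5$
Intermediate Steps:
$j = 4$ ($j = \left(-4 + 2\right)^{2} = \left(-2\right)^{2} = 4$)
$b{\left(J,v \right)} = - \frac{v}{4}$
$s{\left(A \right)} = -520 + \frac{65 A}{2}$ ($s{\left(A \right)} = \left(-39 - 91\right) \left(- \frac{A}{4} + 4\right) = - 130 \left(4 - \frac{A}{4}\right) = -520 + \frac{65 A}{2}$)
$m{\left(f \right)} = 0$ ($m{\left(f \right)} = 2 f 0 = 0$)
$m{\left(172 \right)} - s{\left(-169 \right)} = 0 - \left(-520 + \frac{65}{2} \left(-169\right)\right) = 0 - \left(-520 - \frac{10985}{2}\right) = 0 - - \frac{12025}{2} = 0 + \frac{12025}{2} = \frac{12025}{2}$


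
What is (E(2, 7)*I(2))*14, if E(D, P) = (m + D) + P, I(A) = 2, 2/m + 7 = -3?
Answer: 1232/5 ≈ 246.40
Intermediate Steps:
m = -1/5 (m = 2/(-7 - 3) = 2/(-10) = 2*(-1/10) = -1/5 ≈ -0.20000)
E(D, P) = -1/5 + D + P (E(D, P) = (-1/5 + D) + P = -1/5 + D + P)
(E(2, 7)*I(2))*14 = ((-1/5 + 2 + 7)*2)*14 = ((44/5)*2)*14 = (88/5)*14 = 1232/5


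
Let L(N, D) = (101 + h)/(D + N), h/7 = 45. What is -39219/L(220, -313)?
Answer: 3647367/416 ≈ 8767.7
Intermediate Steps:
h = 315 (h = 7*45 = 315)
L(N, D) = 416/(D + N) (L(N, D) = (101 + 315)/(D + N) = 416/(D + N))
-39219/L(220, -313) = -39219/(416/(-313 + 220)) = -39219/(416/(-93)) = -39219/(416*(-1/93)) = -39219/(-416/93) = -39219*(-93/416) = 3647367/416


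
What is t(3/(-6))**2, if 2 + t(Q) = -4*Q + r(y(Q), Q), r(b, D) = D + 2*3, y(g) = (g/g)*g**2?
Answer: 121/4 ≈ 30.250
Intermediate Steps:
y(g) = g**2 (y(g) = 1*g**2 = g**2)
r(b, D) = 6 + D (r(b, D) = D + 6 = 6 + D)
t(Q) = 4 - 3*Q (t(Q) = -2 + (-4*Q + (6 + Q)) = -2 + (6 - 3*Q) = 4 - 3*Q)
t(3/(-6))**2 = (4 - 9/(-6))**2 = (4 - 9*(-1)/6)**2 = (4 - 3*(-1/2))**2 = (4 + 3/2)**2 = (11/2)**2 = 121/4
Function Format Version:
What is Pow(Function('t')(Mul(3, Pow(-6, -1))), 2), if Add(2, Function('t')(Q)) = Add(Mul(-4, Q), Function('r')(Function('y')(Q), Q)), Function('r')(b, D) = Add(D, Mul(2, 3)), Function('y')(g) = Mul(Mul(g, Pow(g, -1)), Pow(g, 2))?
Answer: Rational(121, 4) ≈ 30.250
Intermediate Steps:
Function('y')(g) = Pow(g, 2) (Function('y')(g) = Mul(1, Pow(g, 2)) = Pow(g, 2))
Function('r')(b, D) = Add(6, D) (Function('r')(b, D) = Add(D, 6) = Add(6, D))
Function('t')(Q) = Add(4, Mul(-3, Q)) (Function('t')(Q) = Add(-2, Add(Mul(-4, Q), Add(6, Q))) = Add(-2, Add(6, Mul(-3, Q))) = Add(4, Mul(-3, Q)))
Pow(Function('t')(Mul(3, Pow(-6, -1))), 2) = Pow(Add(4, Mul(-3, Mul(3, Pow(-6, -1)))), 2) = Pow(Add(4, Mul(-3, Mul(3, Rational(-1, 6)))), 2) = Pow(Add(4, Mul(-3, Rational(-1, 2))), 2) = Pow(Add(4, Rational(3, 2)), 2) = Pow(Rational(11, 2), 2) = Rational(121, 4)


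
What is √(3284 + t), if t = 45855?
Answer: √49139 ≈ 221.67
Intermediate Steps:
√(3284 + t) = √(3284 + 45855) = √49139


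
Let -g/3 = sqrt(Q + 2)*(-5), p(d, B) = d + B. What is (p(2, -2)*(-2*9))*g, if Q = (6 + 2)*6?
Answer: 0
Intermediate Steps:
Q = 48 (Q = 8*6 = 48)
p(d, B) = B + d
g = 75*sqrt(2) (g = -3*sqrt(48 + 2)*(-5) = -3*sqrt(50)*(-5) = -3*5*sqrt(2)*(-5) = -(-75)*sqrt(2) = 75*sqrt(2) ≈ 106.07)
(p(2, -2)*(-2*9))*g = ((-2 + 2)*(-2*9))*(75*sqrt(2)) = (0*(-18))*(75*sqrt(2)) = 0*(75*sqrt(2)) = 0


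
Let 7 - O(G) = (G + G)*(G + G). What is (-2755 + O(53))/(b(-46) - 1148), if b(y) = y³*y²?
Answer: 3496/51491031 ≈ 6.7895e-5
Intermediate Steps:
b(y) = y⁵
O(G) = 7 - 4*G² (O(G) = 7 - (G + G)*(G + G) = 7 - 2*G*2*G = 7 - 4*G²)
(-2755 + O(53))/(b(-46) - 1148) = (-2755 + (7 - 4*53²))/((-46)⁵ - 1148) = (-2755 + (7 - 4*2809))/(-205962976 - 1148) = (-2755 + (7 - 11236))/(-205964124) = (-2755 - 11229)*(-1/205964124) = -13984*(-1/205964124) = 3496/51491031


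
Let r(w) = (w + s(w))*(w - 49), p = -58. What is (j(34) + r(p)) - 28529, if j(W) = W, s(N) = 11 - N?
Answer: -29672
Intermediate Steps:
r(w) = -539 + 11*w (r(w) = (w + (11 - w))*(w - 49) = 11*(-49 + w) = -539 + 11*w)
(j(34) + r(p)) - 28529 = (34 + (-539 + 11*(-58))) - 28529 = (34 + (-539 - 638)) - 28529 = (34 - 1177) - 28529 = -1143 - 28529 = -29672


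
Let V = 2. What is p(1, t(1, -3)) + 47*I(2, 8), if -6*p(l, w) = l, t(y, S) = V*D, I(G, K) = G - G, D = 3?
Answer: -⅙ ≈ -0.16667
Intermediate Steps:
I(G, K) = 0
t(y, S) = 6 (t(y, S) = 2*3 = 6)
p(l, w) = -l/6
p(1, t(1, -3)) + 47*I(2, 8) = -⅙*1 + 47*0 = -⅙ + 0 = -⅙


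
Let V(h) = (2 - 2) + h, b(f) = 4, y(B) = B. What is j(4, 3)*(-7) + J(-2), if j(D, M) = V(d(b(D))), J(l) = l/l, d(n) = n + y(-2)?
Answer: -13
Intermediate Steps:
d(n) = -2 + n (d(n) = n - 2 = -2 + n)
V(h) = h (V(h) = 0 + h = h)
J(l) = 1
j(D, M) = 2 (j(D, M) = -2 + 4 = 2)
j(4, 3)*(-7) + J(-2) = 2*(-7) + 1 = -14 + 1 = -13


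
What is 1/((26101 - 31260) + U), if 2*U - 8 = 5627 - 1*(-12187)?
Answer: 1/3752 ≈ 0.00026652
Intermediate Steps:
U = 8911 (U = 4 + (5627 - 1*(-12187))/2 = 4 + (5627 + 12187)/2 = 4 + (½)*17814 = 4 + 8907 = 8911)
1/((26101 - 31260) + U) = 1/((26101 - 31260) + 8911) = 1/(-5159 + 8911) = 1/3752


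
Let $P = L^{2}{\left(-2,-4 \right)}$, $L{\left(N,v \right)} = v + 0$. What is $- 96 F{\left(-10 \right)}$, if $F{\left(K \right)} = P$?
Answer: $-1536$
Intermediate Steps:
$L{\left(N,v \right)} = v$
$P = 16$ ($P = \left(-4\right)^{2} = 16$)
$F{\left(K \right)} = 16$
$- 96 F{\left(-10 \right)} = \left(-96\right) 16 = -1536$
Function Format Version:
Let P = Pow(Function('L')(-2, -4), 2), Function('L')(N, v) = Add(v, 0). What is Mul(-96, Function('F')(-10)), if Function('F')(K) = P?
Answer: -1536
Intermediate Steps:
Function('L')(N, v) = v
P = 16 (P = Pow(-4, 2) = 16)
Function('F')(K) = 16
Mul(-96, Function('F')(-10)) = Mul(-96, 16) = -1536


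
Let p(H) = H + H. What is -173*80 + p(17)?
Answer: -13806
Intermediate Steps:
p(H) = 2*H
-173*80 + p(17) = -173*80 + 2*17 = -13840 + 34 = -13806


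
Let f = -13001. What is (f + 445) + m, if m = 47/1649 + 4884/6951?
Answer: -47970330077/3820733 ≈ -12555.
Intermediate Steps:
m = 2793471/3820733 (m = 47*(1/1649) + 4884*(1/6951) = 47/1649 + 1628/2317 = 2793471/3820733 ≈ 0.73113)
(f + 445) + m = (-13001 + 445) + 2793471/3820733 = -12556 + 2793471/3820733 = -47970330077/3820733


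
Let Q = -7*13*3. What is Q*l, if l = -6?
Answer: 1638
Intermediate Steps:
Q = -273 (Q = -91*3 = -273)
Q*l = -273*(-6) = 1638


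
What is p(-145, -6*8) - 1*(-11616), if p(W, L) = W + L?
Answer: 11423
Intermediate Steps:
p(W, L) = L + W
p(-145, -6*8) - 1*(-11616) = (-6*8 - 145) - 1*(-11616) = (-48 - 145) + 11616 = -193 + 11616 = 11423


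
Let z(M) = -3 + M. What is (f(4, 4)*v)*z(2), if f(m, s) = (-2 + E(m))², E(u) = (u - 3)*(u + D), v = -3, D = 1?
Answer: 27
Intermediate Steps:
E(u) = (1 + u)*(-3 + u) (E(u) = (u - 3)*(u + 1) = (-3 + u)*(1 + u) = (1 + u)*(-3 + u))
f(m, s) = (-5 + m² - 2*m)² (f(m, s) = (-2 + (-3 + m² - 2*m))² = (-5 + m² - 2*m)²)
(f(4, 4)*v)*z(2) = ((5 - 1*4² + 2*4)²*(-3))*(-3 + 2) = ((5 - 1*16 + 8)²*(-3))*(-1) = ((5 - 16 + 8)²*(-3))*(-1) = ((-3)²*(-3))*(-1) = (9*(-3))*(-1) = -27*(-1) = 27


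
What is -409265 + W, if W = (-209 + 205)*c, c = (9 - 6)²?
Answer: -409301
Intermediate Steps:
c = 9 (c = 3² = 9)
W = -36 (W = (-209 + 205)*9 = -4*9 = -36)
-409265 + W = -409265 - 36 = -409301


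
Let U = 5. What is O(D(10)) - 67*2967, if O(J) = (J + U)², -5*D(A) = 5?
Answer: -198773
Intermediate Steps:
D(A) = -1 (D(A) = -⅕*5 = -1)
O(J) = (5 + J)² (O(J) = (J + 5)² = (5 + J)²)
O(D(10)) - 67*2967 = (5 - 1)² - 67*2967 = 4² - 1*198789 = 16 - 198789 = -198773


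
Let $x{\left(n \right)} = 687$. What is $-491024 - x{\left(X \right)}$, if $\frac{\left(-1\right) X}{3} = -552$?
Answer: $-491711$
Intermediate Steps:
$X = 1656$ ($X = \left(-3\right) \left(-552\right) = 1656$)
$-491024 - x{\left(X \right)} = -491024 - 687 = -491711$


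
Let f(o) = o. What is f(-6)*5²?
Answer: -150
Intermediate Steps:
f(-6)*5² = -6*5² = -6*25 = -150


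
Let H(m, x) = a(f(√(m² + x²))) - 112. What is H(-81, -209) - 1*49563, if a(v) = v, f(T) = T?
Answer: -49675 + √50242 ≈ -49451.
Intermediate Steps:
H(m, x) = -112 + √(m² + x²) (H(m, x) = √(m² + x²) - 112 = -112 + √(m² + x²))
H(-81, -209) - 1*49563 = (-112 + √((-81)² + (-209)²)) - 1*49563 = (-112 + √(6561 + 43681)) - 49563 = (-112 + √50242) - 49563 = -49675 + √50242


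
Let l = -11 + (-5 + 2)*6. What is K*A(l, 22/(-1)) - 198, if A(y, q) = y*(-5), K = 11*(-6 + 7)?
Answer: 1397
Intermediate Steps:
K = 11 (K = 11*1 = 11)
l = -29 (l = -11 - 3*6 = -11 - 18 = -29)
A(y, q) = -5*y
K*A(l, 22/(-1)) - 198 = 11*(-5*(-29)) - 198 = 11*145 - 198 = 1595 - 198 = 1397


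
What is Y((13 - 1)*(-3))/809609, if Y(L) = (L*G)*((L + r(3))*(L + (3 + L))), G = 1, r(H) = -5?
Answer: -101844/809609 ≈ -0.12579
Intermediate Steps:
Y(L) = L*(-5 + L)*(3 + 2*L) (Y(L) = (L*1)*((L - 5)*(L + (3 + L))) = L*((-5 + L)*(3 + 2*L)) = L*(-5 + L)*(3 + 2*L))
Y((13 - 1)*(-3))/809609 = (((13 - 1)*(-3))*(-15 - 7*(13 - 1)*(-3) + 2*((13 - 1)*(-3))**2))/809609 = ((12*(-3))*(-15 - 84*(-3) + 2*(12*(-3))**2))*(1/809609) = -36*(-15 - 7*(-36) + 2*(-36)**2)*(1/809609) = -36*(-15 + 252 + 2*1296)*(1/809609) = -36*(-15 + 252 + 2592)*(1/809609) = -36*2829*(1/809609) = -101844*1/809609 = -101844/809609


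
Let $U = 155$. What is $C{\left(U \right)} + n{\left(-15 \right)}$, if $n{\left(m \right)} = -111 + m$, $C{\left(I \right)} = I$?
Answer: $29$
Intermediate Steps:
$C{\left(U \right)} + n{\left(-15 \right)} = 155 - 126 = 29$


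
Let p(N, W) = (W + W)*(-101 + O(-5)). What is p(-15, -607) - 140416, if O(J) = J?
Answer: -11732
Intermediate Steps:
p(N, W) = -212*W (p(N, W) = (W + W)*(-101 - 5) = (2*W)*(-106) = -212*W)
p(-15, -607) - 140416 = -212*(-607) - 140416 = 128684 - 140416 = -11732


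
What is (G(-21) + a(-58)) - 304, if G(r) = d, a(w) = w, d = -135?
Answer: -497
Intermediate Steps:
G(r) = -135
(G(-21) + a(-58)) - 304 = (-135 - 58) - 304 = -193 - 304 = -497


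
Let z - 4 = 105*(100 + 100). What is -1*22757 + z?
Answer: -1753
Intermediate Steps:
z = 21004 (z = 4 + 105*(100 + 100) = 4 + 105*200 = 4 + 21000 = 21004)
-1*22757 + z = -1*22757 + 21004 = -22757 + 21004 = -1753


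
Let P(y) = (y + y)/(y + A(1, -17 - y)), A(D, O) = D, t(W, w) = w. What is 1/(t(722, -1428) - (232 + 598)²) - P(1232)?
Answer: -1700969425/851174424 ≈ -1.9984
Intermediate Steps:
P(y) = 2*y/(1 + y) (P(y) = (y + y)/(y + 1) = (2*y)/(1 + y) = 2*y/(1 + y))
1/(t(722, -1428) - (232 + 598)²) - P(1232) = 1/(-1428 - (232 + 598)²) - 2*1232/(1 + 1232) = 1/(-1428 - 1*830²) - 2*1232/1233 = 1/(-1428 - 1*688900) - 2*1232/1233 = 1/(-1428 - 688900) - 1*2464/1233 = 1/(-690328) - 2464/1233 = -1/690328 - 2464/1233 = -1700969425/851174424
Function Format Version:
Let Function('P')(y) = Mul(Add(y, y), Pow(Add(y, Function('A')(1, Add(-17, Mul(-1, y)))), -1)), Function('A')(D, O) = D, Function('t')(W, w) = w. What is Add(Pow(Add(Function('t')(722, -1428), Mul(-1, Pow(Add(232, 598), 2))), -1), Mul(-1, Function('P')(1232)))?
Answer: Rational(-1700969425, 851174424) ≈ -1.9984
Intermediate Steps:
Function('P')(y) = Mul(2, y, Pow(Add(1, y), -1)) (Function('P')(y) = Mul(Add(y, y), Pow(Add(y, 1), -1)) = Mul(Mul(2, y), Pow(Add(1, y), -1)) = Mul(2, y, Pow(Add(1, y), -1)))
Add(Pow(Add(Function('t')(722, -1428), Mul(-1, Pow(Add(232, 598), 2))), -1), Mul(-1, Function('P')(1232))) = Add(Pow(Add(-1428, Mul(-1, Pow(Add(232, 598), 2))), -1), Mul(-1, Mul(2, 1232, Pow(Add(1, 1232), -1)))) = Add(Pow(Add(-1428, Mul(-1, Pow(830, 2))), -1), Mul(-1, Mul(2, 1232, Pow(1233, -1)))) = Add(Pow(Add(-1428, Mul(-1, 688900)), -1), Mul(-1, Mul(2, 1232, Rational(1, 1233)))) = Add(Pow(Add(-1428, -688900), -1), Mul(-1, Rational(2464, 1233))) = Add(Pow(-690328, -1), Rational(-2464, 1233)) = Add(Rational(-1, 690328), Rational(-2464, 1233)) = Rational(-1700969425, 851174424)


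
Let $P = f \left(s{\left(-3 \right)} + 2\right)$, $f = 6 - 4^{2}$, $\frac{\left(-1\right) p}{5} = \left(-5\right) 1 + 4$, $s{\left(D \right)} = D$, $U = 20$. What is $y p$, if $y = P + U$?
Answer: $150$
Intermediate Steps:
$p = 5$ ($p = - 5 \left(\left(-5\right) 1 + 4\right) = - 5 \left(-5 + 4\right) = \left(-5\right) \left(-1\right) = 5$)
$f = -10$ ($f = 6 - 16 = -10$)
$P = 10$ ($P = - 10 \left(-3 + 2\right) = \left(-10\right) \left(-1\right) = 10$)
$y = 30$ ($y = 10 + 20 = 30$)
$y p = 30 \cdot 5 = 150$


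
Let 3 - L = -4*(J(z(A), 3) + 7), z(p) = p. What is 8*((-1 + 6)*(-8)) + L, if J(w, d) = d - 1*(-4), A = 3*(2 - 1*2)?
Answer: -261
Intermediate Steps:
A = 0 (A = 3*(2 - 2) = 3*0 = 0)
J(w, d) = 4 + d (J(w, d) = d + 4 = 4 + d)
L = 59 (L = 3 - (-4)*((4 + 3) + 7) = 3 - (-4)*(7 + 7) = 3 - (-4)*14 = 3 - 1*(-56) = 3 + 56 = 59)
8*((-1 + 6)*(-8)) + L = 8*((-1 + 6)*(-8)) + 59 = 8*(5*(-8)) + 59 = 8*(-40) + 59 = -320 + 59 = -261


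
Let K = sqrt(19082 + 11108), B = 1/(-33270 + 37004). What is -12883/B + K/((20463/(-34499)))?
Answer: -48105122 - 34499*sqrt(30190)/20463 ≈ -4.8105e+7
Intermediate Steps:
B = 1/3734 ≈ 0.00026781
K = sqrt(30190) ≈ 173.75
-12883/B + K/((20463/(-34499))) = -12883/1/3734 + sqrt(30190)/((20463/(-34499))) = -12883*3734 + sqrt(30190)/((20463*(-1/34499))) = -48105122 + sqrt(30190)/(-20463/34499) = -48105122 + sqrt(30190)*(-34499/20463) = -48105122 - 34499*sqrt(30190)/20463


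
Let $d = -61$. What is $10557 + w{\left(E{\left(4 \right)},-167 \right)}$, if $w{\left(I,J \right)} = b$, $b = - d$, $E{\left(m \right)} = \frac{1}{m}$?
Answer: $10618$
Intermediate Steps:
$b = 61$ ($b = \left(-1\right) \left(-61\right) = 61$)
$w{\left(I,J \right)} = 61$
$10557 + w{\left(E{\left(4 \right)},-167 \right)} = 10557 + 61 = 10618$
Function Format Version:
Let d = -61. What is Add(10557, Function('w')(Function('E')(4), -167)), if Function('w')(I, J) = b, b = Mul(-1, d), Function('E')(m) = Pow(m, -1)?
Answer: 10618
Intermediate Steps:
b = 61 (b = Mul(-1, -61) = 61)
Function('w')(I, J) = 61
Add(10557, Function('w')(Function('E')(4), -167)) = Add(10557, 61) = 10618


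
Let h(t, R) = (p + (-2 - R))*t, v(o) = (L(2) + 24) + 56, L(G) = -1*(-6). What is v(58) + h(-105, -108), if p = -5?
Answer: -10519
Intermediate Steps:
L(G) = 6
v(o) = 86 (v(o) = (6 + 24) + 56 = 30 + 56 = 86)
h(t, R) = t*(-7 - R) (h(t, R) = (-5 + (-2 - R))*t = (-7 - R)*t = t*(-7 - R))
v(58) + h(-105, -108) = 86 - 1*(-105)*(7 - 108) = 86 - 1*(-105)*(-101) = 86 - 10605 = -10519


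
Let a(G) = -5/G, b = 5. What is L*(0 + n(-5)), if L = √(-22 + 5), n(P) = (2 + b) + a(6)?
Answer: 37*I*√17/6 ≈ 25.426*I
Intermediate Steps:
n(P) = 37/6 (n(P) = (2 + 5) - 5/6 = 7 - 5*⅙ = 7 - ⅚ = 37/6)
L = I*√17 (L = √(-17) = I*√17 ≈ 4.1231*I)
L*(0 + n(-5)) = (I*√17)*(0 + 37/6) = (I*√17)*(37/6) = 37*I*√17/6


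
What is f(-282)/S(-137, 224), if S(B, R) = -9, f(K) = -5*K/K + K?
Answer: 287/9 ≈ 31.889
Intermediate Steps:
f(K) = -5 + K (f(K) = -5*1 + K = -5 + K)
f(-282)/S(-137, 224) = (-5 - 282)/(-9) = -287*(-1/9) = 287/9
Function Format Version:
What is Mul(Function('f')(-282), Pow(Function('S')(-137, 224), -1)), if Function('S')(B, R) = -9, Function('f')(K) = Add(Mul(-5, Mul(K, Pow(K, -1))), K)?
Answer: Rational(287, 9) ≈ 31.889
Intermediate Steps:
Function('f')(K) = Add(-5, K) (Function('f')(K) = Add(Mul(-5, 1), K) = Add(-5, K))
Mul(Function('f')(-282), Pow(Function('S')(-137, 224), -1)) = Mul(Add(-5, -282), Pow(-9, -1)) = Mul(-287, Rational(-1, 9)) = Rational(287, 9)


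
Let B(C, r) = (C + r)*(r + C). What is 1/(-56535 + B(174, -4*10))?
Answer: -1/38579 ≈ -2.5921e-5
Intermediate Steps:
B(C, r) = (C + r)**2 (B(C, r) = (C + r)*(C + r) = (C + r)**2)
1/(-56535 + B(174, -4*10)) = 1/(-56535 + (174 - 4*10)**2) = 1/(-56535 + (174 - 40)**2) = 1/(-56535 + 134**2) = 1/(-56535 + 17956) = 1/(-38579) = -1/38579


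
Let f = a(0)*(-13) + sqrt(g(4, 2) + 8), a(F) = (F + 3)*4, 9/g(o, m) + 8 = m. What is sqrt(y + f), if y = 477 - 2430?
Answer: sqrt(-8436 + 2*sqrt(26))/2 ≈ 45.896*I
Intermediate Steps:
g(o, m) = 9/(-8 + m)
y = -1953
a(F) = 12 + 4*F (a(F) = (3 + F)*4 = 12 + 4*F)
f = -156 + sqrt(26)/2 (f = (12 + 4*0)*(-13) + sqrt(9/(-8 + 2) + 8) = (12 + 0)*(-13) + sqrt(9/(-6) + 8) = 12*(-13) + sqrt(9*(-1/6) + 8) = -156 + sqrt(-3/2 + 8) = -156 + sqrt(13/2) = -156 + sqrt(26)/2 ≈ -153.45)
sqrt(y + f) = sqrt(-1953 + (-156 + sqrt(26)/2)) = sqrt(-2109 + sqrt(26)/2)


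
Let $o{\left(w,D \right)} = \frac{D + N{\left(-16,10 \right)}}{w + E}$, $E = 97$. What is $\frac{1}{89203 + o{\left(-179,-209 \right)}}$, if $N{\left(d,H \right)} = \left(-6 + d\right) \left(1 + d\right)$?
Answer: $\frac{82}{7314525} \approx 1.1211 \cdot 10^{-5}$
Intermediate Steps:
$N{\left(d,H \right)} = \left(1 + d\right) \left(-6 + d\right)$
$o{\left(w,D \right)} = \frac{330 + D}{97 + w}$ ($o{\left(w,D \right)} = \frac{D - \left(-74 - 256\right)}{w + 97} = \frac{D + \left(-6 + 256 + 80\right)}{97 + w} = \frac{D + 330}{97 + w} = \frac{330 + D}{97 + w}$)
$\frac{1}{89203 + o{\left(-179,-209 \right)}} = \frac{1}{89203 + \frac{330 - 209}{97 - 179}} = \frac{1}{89203 + \frac{1}{-82} \cdot 121} = \frac{1}{89203 - \frac{121}{82}} = \frac{1}{\frac{7314525}{82}} = \frac{82}{7314525}$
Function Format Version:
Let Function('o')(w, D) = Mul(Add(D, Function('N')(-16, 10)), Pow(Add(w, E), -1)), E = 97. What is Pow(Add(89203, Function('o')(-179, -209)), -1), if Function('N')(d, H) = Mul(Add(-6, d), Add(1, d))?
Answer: Rational(82, 7314525) ≈ 1.1211e-5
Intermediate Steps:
Function('N')(d, H) = Mul(Add(1, d), Add(-6, d))
Function('o')(w, D) = Mul(Pow(Add(97, w), -1), Add(330, D)) (Function('o')(w, D) = Mul(Add(D, Add(-6, Pow(-16, 2), Mul(-5, -16))), Pow(Add(w, 97), -1)) = Mul(Add(D, Add(-6, 256, 80)), Pow(Add(97, w), -1)) = Mul(Add(D, 330), Pow(Add(97, w), -1)) = Mul(Add(330, D), Pow(Add(97, w), -1)) = Mul(Pow(Add(97, w), -1), Add(330, D)))
Pow(Add(89203, Function('o')(-179, -209)), -1) = Pow(Add(89203, Mul(Pow(Add(97, -179), -1), Add(330, -209))), -1) = Pow(Add(89203, Mul(Pow(-82, -1), 121)), -1) = Pow(Add(89203, Mul(Rational(-1, 82), 121)), -1) = Pow(Add(89203, Rational(-121, 82)), -1) = Pow(Rational(7314525, 82), -1) = Rational(82, 7314525)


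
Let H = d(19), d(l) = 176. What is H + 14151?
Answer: 14327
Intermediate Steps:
H = 176
H + 14151 = 176 + 14151 = 14327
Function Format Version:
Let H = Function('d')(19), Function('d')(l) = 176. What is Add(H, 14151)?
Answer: 14327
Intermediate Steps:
H = 176
Add(H, 14151) = Add(176, 14151) = 14327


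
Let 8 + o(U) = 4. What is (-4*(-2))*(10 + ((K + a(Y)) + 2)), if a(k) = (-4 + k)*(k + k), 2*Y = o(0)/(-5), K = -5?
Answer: 824/25 ≈ 32.960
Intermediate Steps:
o(U) = -4 (o(U) = -8 + 4 = -4)
Y = ⅖ (Y = (-4/(-5))/2 = (-4*(-⅕))/2 = (½)*(⅘) = ⅖ ≈ 0.40000)
a(k) = 2*k*(-4 + k) (a(k) = (-4 + k)*(2*k) = 2*k*(-4 + k))
(-4*(-2))*(10 + ((K + a(Y)) + 2)) = (-4*(-2))*(10 + ((-5 + 2*(⅖)*(-4 + ⅖)) + 2)) = 8*(10 + ((-5 + 2*(⅖)*(-18/5)) + 2)) = 8*(10 + ((-5 - 72/25) + 2)) = 8*(10 + (-197/25 + 2)) = 8*(10 - 147/25) = 8*(103/25) = 824/25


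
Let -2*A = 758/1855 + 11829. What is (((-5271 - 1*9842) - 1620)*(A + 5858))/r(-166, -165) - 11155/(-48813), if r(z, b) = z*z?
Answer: 3263594970289/94156371960 ≈ 34.661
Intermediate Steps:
r(z, b) = z²
A = -21943553/3710 (A = -(758/1855 + 11829)/2 = -½*21943553/1855 = -21943553/3710 ≈ -5914.7)
(((-5271 - 1*9842) - 1620)*(A + 5858))/r(-166, -165) - 11155/(-48813) = (((-5271 - 1*9842) - 1620)*(-21943553/3710 + 5858))/((-166)²) - 11155/(-48813) = (((-5271 - 9842) - 1620)*(-210373/3710))/27556 - 11155*(-1/48813) = ((-15113 - 1620)*(-210373/3710))*(1/27556) + 11155/48813 = -16733*(-210373/3710)*(1/27556) + 11155/48813 = (3520171409/3710)*(1/27556) + 11155/48813 = 3520171409/102232760 + 11155/48813 = 3263594970289/94156371960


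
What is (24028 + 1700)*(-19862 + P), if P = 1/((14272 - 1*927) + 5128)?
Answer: -9439879132800/18473 ≈ -5.1101e+8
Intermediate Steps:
P = 1/18473 (P = 1/((14272 - 927) + 5128) = 1/(13345 + 5128) = 1/18473 ≈ 5.4133e-5)
(24028 + 1700)*(-19862 + P) = (24028 + 1700)*(-19862 + 1/18473) = 25728*(-366910725/18473) = -9439879132800/18473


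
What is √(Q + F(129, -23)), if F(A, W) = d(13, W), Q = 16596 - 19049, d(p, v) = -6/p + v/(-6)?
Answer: I*√14903538/78 ≈ 49.494*I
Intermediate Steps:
d(p, v) = -6/p - v/6 (d(p, v) = -6/p + v*(-⅙) = -6/p - v/6)
Q = -2453
F(A, W) = -6/13 - W/6
√(Q + F(129, -23)) = √(-2453 + (-6/13 - ⅙*(-23))) = √(-2453 + (-6/13 + 23/6)) = √(-2453 + 263/78) = √(-191071/78) = I*√14903538/78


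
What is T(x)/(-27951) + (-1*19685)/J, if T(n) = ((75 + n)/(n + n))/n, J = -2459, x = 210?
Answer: 3235266711079/404141272920 ≈ 8.0053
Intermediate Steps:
T(n) = (75 + n)/(2*n²) (T(n) = ((75 + n)/((2*n)))/n = ((75 + n)*(1/(2*n)))/n = ((75 + n)/(2*n))/n = (75 + n)/(2*n²))
T(x)/(-27951) + (-1*19685)/J = ((½)*(75 + 210)/210²)/(-27951) - 1*19685/(-2459) = ((½)*(1/44100)*285)*(-1/27951) - 19685*(-1/2459) = (19/5880)*(-1/27951) + 19685/2459 = -19/164351880 + 19685/2459 = 3235266711079/404141272920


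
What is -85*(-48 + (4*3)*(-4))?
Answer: 8160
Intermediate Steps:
-85*(-48 + (4*3)*(-4)) = -85*(-48 + 12*(-4)) = -85*(-48 - 48) = -85*(-96) = 8160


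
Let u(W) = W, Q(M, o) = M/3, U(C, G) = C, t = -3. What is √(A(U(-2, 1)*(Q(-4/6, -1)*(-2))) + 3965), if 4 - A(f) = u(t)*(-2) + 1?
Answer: √3962 ≈ 62.944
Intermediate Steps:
Q(M, o) = M/3 (Q(M, o) = M*(⅓) = M/3)
A(f) = -3 (A(f) = 4 - (-3*(-2) + 1) = 4 - (6 + 1) = 4 - 1*7 = 4 - 7 = -3)
√(A(U(-2, 1)*(Q(-4/6, -1)*(-2))) + 3965) = √(-3 + 3965) = √3962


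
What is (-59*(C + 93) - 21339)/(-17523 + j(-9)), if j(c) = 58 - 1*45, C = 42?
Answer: 14652/8755 ≈ 1.6736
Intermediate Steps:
j(c) = 13 (j(c) = 58 - 45 = 13)
(-59*(C + 93) - 21339)/(-17523 + j(-9)) = (-59*(42 + 93) - 21339)/(-17523 + 13) = (-59*135 - 21339)/(-17510) = (-7965 - 21339)*(-1/17510) = -29304*(-1/17510) = 14652/8755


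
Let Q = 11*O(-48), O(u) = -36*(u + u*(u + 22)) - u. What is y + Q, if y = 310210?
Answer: -164462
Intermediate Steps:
O(u) = -37*u - 36*u*(22 + u) (O(u) = -36*(u + u*(22 + u)) - u = (-36*u - 36*u*(22 + u)) - u = -37*u - 36*u*(22 + u))
Q = -474672 (Q = 11*(-1*(-48)*(829 + 36*(-48))) = 11*(-1*(-48)*(829 - 1728)) = 11*(-1*(-48)*(-899)) = 11*(-43152) = -474672)
y + Q = 310210 - 474672 = -164462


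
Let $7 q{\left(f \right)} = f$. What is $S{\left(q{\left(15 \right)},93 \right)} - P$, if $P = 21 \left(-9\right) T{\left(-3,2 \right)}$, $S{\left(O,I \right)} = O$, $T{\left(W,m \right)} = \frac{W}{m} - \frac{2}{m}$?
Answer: $- \frac{6585}{14} \approx -470.36$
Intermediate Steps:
$T{\left(W,m \right)} = - \frac{2}{m} + \frac{W}{m}$
$q{\left(f \right)} = \frac{f}{7}$
$P = \frac{945}{2}$ ($P = 21 \left(-9\right) \frac{-2 - 3}{2} = - 189 \cdot \frac{1}{2} \left(-5\right) = \left(-189\right) \left(- \frac{5}{2}\right) = \frac{945}{2} \approx 472.5$)
$S{\left(q{\left(15 \right)},93 \right)} - P = \frac{1}{7} \cdot 15 - \frac{945}{2} = \frac{15}{7} - \frac{945}{2} = - \frac{6585}{14}$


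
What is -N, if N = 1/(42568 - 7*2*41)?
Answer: -1/41994 ≈ -2.3813e-5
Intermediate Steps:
N = 1/41994 (N = 1/(42568 - 14*41) = 1/(42568 - 574) = 1/41994 ≈ 2.3813e-5)
-N = -1*1/41994 = -1/41994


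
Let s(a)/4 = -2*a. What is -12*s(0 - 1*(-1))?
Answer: 96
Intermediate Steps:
s(a) = -8*a (s(a) = 4*(-2*a) = -8*a)
-12*s(0 - 1*(-1)) = -(-96)*(0 - 1*(-1)) = -(-96)*(0 + 1) = -(-96) = -12*(-8) = 96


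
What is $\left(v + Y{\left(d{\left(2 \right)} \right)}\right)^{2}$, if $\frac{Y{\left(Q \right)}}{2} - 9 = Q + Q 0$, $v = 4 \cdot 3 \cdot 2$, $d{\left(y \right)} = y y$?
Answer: $2500$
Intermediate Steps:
$d{\left(y \right)} = y^{2}$
$v = 24$ ($v = 12 \cdot 2 = 24$)
$Y{\left(Q \right)} = 18 + 2 Q$ ($Y{\left(Q \right)} = 18 + 2 \left(Q + Q 0\right) = 18 + 2 \left(Q + 0\right) = 18 + 2 Q$)
$\left(v + Y{\left(d{\left(2 \right)} \right)}\right)^{2} = \left(24 + \left(18 + 2 \cdot 2^{2}\right)\right)^{2} = \left(24 + \left(18 + 2 \cdot 4\right)\right)^{2} = \left(24 + \left(18 + 8\right)\right)^{2} = \left(24 + 26\right)^{2} = 50^{2} = 2500$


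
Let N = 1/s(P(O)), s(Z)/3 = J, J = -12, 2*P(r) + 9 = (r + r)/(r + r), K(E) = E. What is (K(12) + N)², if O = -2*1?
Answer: 185761/1296 ≈ 143.33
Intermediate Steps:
O = -2
P(r) = -4 (P(r) = -9/2 + ((r + r)/(r + r))/2 = -9/2 + ((2*r)/((2*r)))/2 = -9/2 + ((2*r)*(1/(2*r)))/2 = -9/2 + (½)*1 = -9/2 + ½ = -4)
s(Z) = -36 (s(Z) = 3*(-12) = -36)
N = -1/36 (N = 1/(-36) = -1/36 ≈ -0.027778)
(K(12) + N)² = (12 - 1/36)² = (431/36)² = 185761/1296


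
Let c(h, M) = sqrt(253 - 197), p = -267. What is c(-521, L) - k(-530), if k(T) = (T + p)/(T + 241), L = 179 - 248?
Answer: -797/289 + 2*sqrt(14) ≈ 4.7255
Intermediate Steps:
L = -69
c(h, M) = 2*sqrt(14) (c(h, M) = sqrt(56) = 2*sqrt(14))
k(T) = (-267 + T)/(241 + T) (k(T) = (T - 267)/(T + 241) = (-267 + T)/(241 + T))
c(-521, L) - k(-530) = 2*sqrt(14) - (-267 - 530)/(241 - 530) = 2*sqrt(14) - (-797)/(-289) = 2*sqrt(14) - (-1)*(-797)/289 = 2*sqrt(14) - 1*797/289 = 2*sqrt(14) - 797/289 = -797/289 + 2*sqrt(14)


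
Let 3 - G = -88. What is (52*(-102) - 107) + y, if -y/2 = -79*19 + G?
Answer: -2591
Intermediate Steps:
G = 91 (G = 3 - 1*(-88) = 3 + 88 = 91)
y = 2820 (y = -2*(-79*19 + 91) = -2*(-1501 + 91) = -2*(-1410) = 2820)
(52*(-102) - 107) + y = (52*(-102) - 107) + 2820 = (-5304 - 107) + 2820 = -5411 + 2820 = -2591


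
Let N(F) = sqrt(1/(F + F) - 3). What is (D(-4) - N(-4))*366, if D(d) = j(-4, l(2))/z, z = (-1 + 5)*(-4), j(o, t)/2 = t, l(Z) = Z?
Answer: -183/2 - 915*I*sqrt(2)/2 ≈ -91.5 - 647.0*I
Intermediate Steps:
j(o, t) = 2*t
z = -16 (z = 4*(-4) = -16)
D(d) = -1/4 (D(d) = (2*2)/(-16) = 4*(-1/16) = -1/4)
N(F) = sqrt(-3 + 1/(2*F)) (N(F) = sqrt(1/(2*F) - 3) = sqrt(-3 + 1/(2*F)))
(D(-4) - N(-4))*366 = (-1/4 - sqrt(-12 + 2/(-4))/2)*366 = (-1/4 - sqrt(-12 + 2*(-1/4))/2)*366 = (-1/4 - sqrt(-12 - 1/2)/2)*366 = (-1/4 - sqrt(-25/2)/2)*366 = (-1/4 - 5*I*sqrt(2)/2/2)*366 = (-1/4 - 5*I*sqrt(2)/4)*366 = -183/2 - 915*I*sqrt(2)/2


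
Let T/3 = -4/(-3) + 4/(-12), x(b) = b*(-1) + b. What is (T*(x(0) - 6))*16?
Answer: -288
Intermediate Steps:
x(b) = 0 (x(b) = -b + b = 0)
T = 3 (T = 3*(-4/(-3) + 4/(-12)) = 3*(-4*(-1/3) + 4*(-1/12)) = 3*(4/3 - 1/3) = 3*1 = 3)
(T*(x(0) - 6))*16 = (3*(0 - 6))*16 = (3*(-6))*16 = -18*16 = -288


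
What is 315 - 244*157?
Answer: -37993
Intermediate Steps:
315 - 244*157 = 315 - 38308 = -37993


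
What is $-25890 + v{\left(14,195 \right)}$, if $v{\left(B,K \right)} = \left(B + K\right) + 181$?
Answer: $-25500$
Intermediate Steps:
$v{\left(B,K \right)} = 181 + B + K$
$-25890 + v{\left(14,195 \right)} = -25890 + \left(181 + 14 + 195\right) = -25890 + 390 = -25500$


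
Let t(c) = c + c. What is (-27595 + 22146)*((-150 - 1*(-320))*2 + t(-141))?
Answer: -316042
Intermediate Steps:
t(c) = 2*c
(-27595 + 22146)*((-150 - 1*(-320))*2 + t(-141)) = (-27595 + 22146)*((-150 - 1*(-320))*2 + 2*(-141)) = -5449*((-150 + 320)*2 - 282) = -5449*(170*2 - 282) = -5449*(340 - 282) = -5449*58 = -316042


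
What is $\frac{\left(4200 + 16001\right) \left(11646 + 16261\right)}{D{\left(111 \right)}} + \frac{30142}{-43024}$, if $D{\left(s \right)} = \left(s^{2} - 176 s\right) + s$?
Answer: $- \frac{1515935269571}{19102656} \approx -79357.0$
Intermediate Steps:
$D{\left(s \right)} = s^{2} - 175 s$
$\frac{\left(4200 + 16001\right) \left(11646 + 16261\right)}{D{\left(111 \right)}} + \frac{30142}{-43024} = \frac{\left(4200 + 16001\right) \left(11646 + 16261\right)}{111 \left(-175 + 111\right)} + \frac{30142}{-43024} = \frac{20201 \cdot 27907}{111 \left(-64\right)} + 30142 \left(- \frac{1}{43024}\right) = \frac{563749307}{-7104} - \frac{15071}{21512} = 563749307 \left(- \frac{1}{7104}\right) - \frac{15071}{21512} = - \frac{563749307}{7104} - \frac{15071}{21512} = - \frac{1515935269571}{19102656}$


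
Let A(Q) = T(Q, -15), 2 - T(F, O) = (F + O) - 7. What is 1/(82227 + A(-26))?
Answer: 1/82277 ≈ 1.2154e-5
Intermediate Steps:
T(F, O) = 9 - F - O (T(F, O) = 2 - ((F + O) - 7) = 2 - (-7 + F + O) = 2 + (7 - F - O) = 9 - F - O)
A(Q) = 24 - Q (A(Q) = 9 - Q - 1*(-15) = 9 - Q + 15 = 24 - Q)
1/(82227 + A(-26)) = 1/(82227 + (24 - 1*(-26))) = 1/(82227 + (24 + 26)) = 1/(82227 + 50) = 1/82277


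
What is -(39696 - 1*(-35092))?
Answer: -74788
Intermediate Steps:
-(39696 - 1*(-35092)) = -(39696 + 35092) = -1*74788 = -74788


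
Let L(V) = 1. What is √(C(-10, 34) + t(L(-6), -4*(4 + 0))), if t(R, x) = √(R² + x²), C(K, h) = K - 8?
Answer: √(-18 + √257) ≈ 1.4031*I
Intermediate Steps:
C(K, h) = -8 + K
√(C(-10, 34) + t(L(-6), -4*(4 + 0))) = √((-8 - 10) + √(1² + (-4*(4 + 0))²)) = √(-18 + √(1 + (-4*4)²)) = √(-18 + √(1 + (-16)²)) = √(-18 + √(1 + 256)) = √(-18 + √257)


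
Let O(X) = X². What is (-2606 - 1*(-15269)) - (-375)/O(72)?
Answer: 21881789/1728 ≈ 12663.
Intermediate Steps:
(-2606 - 1*(-15269)) - (-375)/O(72) = (-2606 - 1*(-15269)) - (-375)/(72²) = (-2606 + 15269) - (-375)/5184 = 12663 - (-375)/5184 = 12663 - 1*(-125/1728) = 12663 + 125/1728 = 21881789/1728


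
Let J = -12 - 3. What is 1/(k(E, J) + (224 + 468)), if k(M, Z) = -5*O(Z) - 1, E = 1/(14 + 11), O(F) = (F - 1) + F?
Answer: 1/846 ≈ 0.0011820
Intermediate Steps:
J = -15
O(F) = -1 + 2*F (O(F) = (-1 + F) + F = -1 + 2*F)
E = 1/25 ≈ 0.040000
k(M, Z) = 4 - 10*Z (k(M, Z) = -5*(-1 + 2*Z) - 1 = (5 - 10*Z) - 1 = 4 - 10*Z)
1/(k(E, J) + (224 + 468)) = 1/((4 - 10*(-15)) + (224 + 468)) = 1/((4 + 150) + 692) = 1/(154 + 692) = 1/846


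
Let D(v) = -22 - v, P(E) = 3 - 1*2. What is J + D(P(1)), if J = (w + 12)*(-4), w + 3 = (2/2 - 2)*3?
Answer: -47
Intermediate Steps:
P(E) = 1 (P(E) = 3 - 2 = 1)
w = -6 (w = -3 + (2/2 - 2)*3 = -3 + (2*(½) - 2)*3 = -3 + (1 - 2)*3 = -3 - 1*3 = -3 - 3 = -6)
J = -24 (J = (-6 + 12)*(-4) = 6*(-4) = -24)
J + D(P(1)) = -24 + (-22 - 1*1) = -24 + (-22 - 1) = -24 - 23 = -47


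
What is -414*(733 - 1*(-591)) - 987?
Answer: -549123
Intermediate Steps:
-414*(733 - 1*(-591)) - 987 = -414*(733 + 591) - 987 = -414*1324 - 987 = -548136 - 987 = -549123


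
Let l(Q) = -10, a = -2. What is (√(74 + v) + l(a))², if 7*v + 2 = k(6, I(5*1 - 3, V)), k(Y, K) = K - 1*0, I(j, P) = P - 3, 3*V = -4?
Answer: (210 - √32235)²/441 ≈ 2.1037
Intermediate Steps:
V = -4/3 (V = (⅓)*(-4) = -4/3 ≈ -1.3333)
I(j, P) = -3 + P
k(Y, K) = K (k(Y, K) = K + 0 = K)
v = -19/21 (v = -2/7 + (-3 - 4/3)/7 = -2/7 + (⅐)*(-13/3) = -2/7 - 13/21 = -19/21 ≈ -0.90476)
(√(74 + v) + l(a))² = (√(74 - 19/21) - 10)² = (√(1535/21) - 10)² = (√32235/21 - 10)² = (-10 + √32235/21)²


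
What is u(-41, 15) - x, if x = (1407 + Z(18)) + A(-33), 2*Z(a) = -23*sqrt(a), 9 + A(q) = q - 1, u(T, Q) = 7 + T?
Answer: -1398 + 69*sqrt(2)/2 ≈ -1349.2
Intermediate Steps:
A(q) = -10 + q (A(q) = -9 + (q - 1) = -9 + (-1 + q) = -10 + q)
Z(a) = -23*sqrt(a)/2 (Z(a) = (-23*sqrt(a))/2 = -23*sqrt(a)/2)
x = 1364 - 69*sqrt(2)/2 (x = (1407 - 69*sqrt(2)/2) + (-10 - 33) = (1407 - 69*sqrt(2)/2) - 43 = 1364 - 69*sqrt(2)/2 ≈ 1315.2)
u(-41, 15) - x = (7 - 41) - (1364 - 69*sqrt(2)/2) = -34 + (-1364 + 69*sqrt(2)/2) = -1398 + 69*sqrt(2)/2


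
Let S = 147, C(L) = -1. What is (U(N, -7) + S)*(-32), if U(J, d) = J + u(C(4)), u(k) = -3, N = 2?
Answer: -4672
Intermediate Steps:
U(J, d) = -3 + J (U(J, d) = J - 3 = -3 + J)
(U(N, -7) + S)*(-32) = ((-3 + 2) + 147)*(-32) = (-1 + 147)*(-32) = 146*(-32) = -4672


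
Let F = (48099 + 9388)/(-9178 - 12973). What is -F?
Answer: 57487/22151 ≈ 2.5952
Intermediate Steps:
F = -57487/22151 (F = 57487/(-22151) = 57487*(-1/22151) = -57487/22151 ≈ -2.5952)
-F = -1*(-57487/22151) = 57487/22151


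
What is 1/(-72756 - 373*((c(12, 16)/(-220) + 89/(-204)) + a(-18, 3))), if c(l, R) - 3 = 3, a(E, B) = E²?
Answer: -11220/2170341787 ≈ -5.1697e-6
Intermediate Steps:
c(l, R) = 6 (c(l, R) = 3 + 3 = 6)
1/(-72756 - 373*((c(12, 16)/(-220) + 89/(-204)) + a(-18, 3))) = 1/(-72756 - 373*((6/(-220) + 89/(-204)) + (-18)²)) = 1/(-72756 - 373*((6*(-1/220) + 89*(-1/204)) + 324)) = 1/(-72756 - 373*((-3/110 - 89/204) + 324)) = 1/(-72756 - 373*(-5201/11220 + 324)) = 1/(-72756 - 373*3630079/11220) = 1/(-72756 - 1354019467/11220) = 1/(-2170341787/11220) = -11220/2170341787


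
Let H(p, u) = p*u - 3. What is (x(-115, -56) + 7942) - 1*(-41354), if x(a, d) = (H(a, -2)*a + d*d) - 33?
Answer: 26294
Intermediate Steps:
H(p, u) = -3 + p*u
x(a, d) = -33 + d² + a*(-3 - 2*a) (x(a, d) = ((-3 + a*(-2))*a + d*d) - 33 = ((-3 - 2*a)*a + d²) - 33 = (a*(-3 - 2*a) + d²) - 33 = (d² + a*(-3 - 2*a)) - 33 = -33 + d² + a*(-3 - 2*a))
(x(-115, -56) + 7942) - 1*(-41354) = ((-33 + (-56)² - 1*(-115)*(3 + 2*(-115))) + 7942) - 1*(-41354) = ((-33 + 3136 - 1*(-115)*(3 - 230)) + 7942) + 41354 = ((-33 + 3136 - 1*(-115)*(-227)) + 7942) + 41354 = ((-33 + 3136 - 26105) + 7942) + 41354 = (-23002 + 7942) + 41354 = -15060 + 41354 = 26294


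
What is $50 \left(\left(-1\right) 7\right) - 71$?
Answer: $-421$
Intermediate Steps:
$50 \left(\left(-1\right) 7\right) - 71 = 50 \left(-7\right) - 71 = -350 - 71 = -421$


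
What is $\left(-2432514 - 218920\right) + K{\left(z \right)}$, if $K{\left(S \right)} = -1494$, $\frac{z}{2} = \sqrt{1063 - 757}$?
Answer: $-2652928$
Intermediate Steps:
$z = 6 \sqrt{34}$ ($z = 2 \sqrt{1063 - 757} = 2 \sqrt{306} = 2 \cdot 3 \sqrt{34} = 6 \sqrt{34} \approx 34.986$)
$\left(-2432514 - 218920\right) + K{\left(z \right)} = \left(-2432514 - 218920\right) - 1494 = -2651434 - 1494 = -2652928$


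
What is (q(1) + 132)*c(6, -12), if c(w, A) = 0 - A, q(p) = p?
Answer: 1596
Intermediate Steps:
c(w, A) = -A
(q(1) + 132)*c(6, -12) = (1 + 132)*(-1*(-12)) = 133*12 = 1596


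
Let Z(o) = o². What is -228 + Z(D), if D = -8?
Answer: -164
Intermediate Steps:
-228 + Z(D) = -228 + (-8)² = -228 + 64 = -164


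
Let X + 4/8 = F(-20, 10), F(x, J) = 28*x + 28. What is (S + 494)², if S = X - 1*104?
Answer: 81225/4 ≈ 20306.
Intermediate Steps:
F(x, J) = 28 + 28*x
X = -1065/2 (X = -½ + (28 + 28*(-20)) = -½ + (28 - 560) = -½ - 532 = -1065/2 ≈ -532.50)
S = -1273/2 (S = -1065/2 - 1*104 = -1065/2 - 104 = -1273/2 ≈ -636.50)
(S + 494)² = (-1273/2 + 494)² = (-285/2)² = 81225/4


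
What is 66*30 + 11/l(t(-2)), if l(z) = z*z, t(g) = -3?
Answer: 17831/9 ≈ 1981.2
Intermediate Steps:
l(z) = z²
66*30 + 11/l(t(-2)) = 66*30 + 11/((-3)²) = 1980 + 11/9 = 17831/9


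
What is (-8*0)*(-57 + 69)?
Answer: 0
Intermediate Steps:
(-8*0)*(-57 + 69) = 0*12 = 0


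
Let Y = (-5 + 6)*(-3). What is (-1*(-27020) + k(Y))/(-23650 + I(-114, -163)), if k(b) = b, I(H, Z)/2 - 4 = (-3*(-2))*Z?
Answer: -27017/25598 ≈ -1.0554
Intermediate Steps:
I(H, Z) = 8 + 12*Z (I(H, Z) = 8 + 2*((-3*(-2))*Z) = 8 + 2*(6*Z) = 8 + 12*Z)
Y = -3 (Y = 1*(-3) = -3)
(-1*(-27020) + k(Y))/(-23650 + I(-114, -163)) = (-1*(-27020) - 3)/(-23650 + (8 + 12*(-163))) = (27020 - 3)/(-23650 + (8 - 1956)) = 27017/(-23650 - 1948) = 27017/(-25598) = 27017*(-1/25598) = -27017/25598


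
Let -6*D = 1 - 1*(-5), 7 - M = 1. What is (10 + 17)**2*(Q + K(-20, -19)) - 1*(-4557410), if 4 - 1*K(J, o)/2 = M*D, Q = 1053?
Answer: 5339627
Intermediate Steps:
M = 6 (M = 7 - 1*1 = 7 - 1 = 6)
D = -1 (D = -(1 - 1*(-5))/6 = -(1 + 5)/6 = -1/6*6 = -1)
K(J, o) = 20 (K(J, o) = 8 - 12*(-1) = 8 - 2*(-6) = 8 + 12 = 20)
(10 + 17)**2*(Q + K(-20, -19)) - 1*(-4557410) = (10 + 17)**2*(1053 + 20) - 1*(-4557410) = 27**2*1073 + 4557410 = 729*1073 + 4557410 = 782217 + 4557410 = 5339627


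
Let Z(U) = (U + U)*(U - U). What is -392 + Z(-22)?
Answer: -392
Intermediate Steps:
Z(U) = 0 (Z(U) = (2*U)*0 = 0)
-392 + Z(-22) = -392 + 0 = -392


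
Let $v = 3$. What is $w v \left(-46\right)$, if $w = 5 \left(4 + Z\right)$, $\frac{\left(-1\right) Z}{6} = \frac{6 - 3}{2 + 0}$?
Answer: $3450$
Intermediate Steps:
$Z = -9$ ($Z = - 6 \frac{6 - 3}{2 + 0} = - 6 \cdot \frac{3}{2} = - 6 \cdot 3 \cdot \frac{1}{2} = \left(-6\right) \frac{3}{2} = -9$)
$w = -25$ ($w = 5 \left(4 - 9\right) = 5 \left(-5\right) = -25$)
$w v \left(-46\right) = \left(-25\right) 3 \left(-46\right) = \left(-75\right) \left(-46\right) = 3450$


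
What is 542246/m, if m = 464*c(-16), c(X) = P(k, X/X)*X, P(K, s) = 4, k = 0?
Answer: -271123/14848 ≈ -18.260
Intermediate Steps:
c(X) = 4*X
m = -29696 (m = 464*(4*(-16)) = 464*(-64) = -29696)
542246/m = 542246/(-29696) = 542246*(-1/29696) = -271123/14848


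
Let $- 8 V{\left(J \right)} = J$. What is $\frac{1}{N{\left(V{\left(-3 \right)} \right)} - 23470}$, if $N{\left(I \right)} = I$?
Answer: $- \frac{8}{187757} \approx -4.2608 \cdot 10^{-5}$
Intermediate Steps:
$V{\left(J \right)} = - \frac{J}{8}$
$\frac{1}{N{\left(V{\left(-3 \right)} \right)} - 23470} = \frac{1}{\left(- \frac{1}{8}\right) \left(-3\right) - 23470} = \frac{1}{\frac{3}{8} - 23470} = \frac{1}{- \frac{187757}{8}} = - \frac{8}{187757}$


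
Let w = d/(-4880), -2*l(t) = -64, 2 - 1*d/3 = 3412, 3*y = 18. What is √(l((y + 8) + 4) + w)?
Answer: √2029958/244 ≈ 5.8392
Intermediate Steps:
y = 6 (y = (⅓)*18 = 6)
d = -10230 (d = 6 - 3*3412 = 6 - 10236 = -10230)
l(t) = 32 (l(t) = -½*(-64) = 32)
w = 1023/488 (w = -10230/(-4880) = -10230*(-1/4880) = 1023/488 ≈ 2.0963)
√(l((y + 8) + 4) + w) = √(32 + 1023/488) = √(16639/488) = √2029958/244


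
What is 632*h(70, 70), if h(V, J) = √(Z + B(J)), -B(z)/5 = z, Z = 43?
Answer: 632*I*√307 ≈ 11074.0*I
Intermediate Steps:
B(z) = -5*z
h(V, J) = √(43 - 5*J)
632*h(70, 70) = 632*√(43 - 5*70) = 632*√(43 - 350) = 632*√(-307) = 632*(I*√307) = 632*I*√307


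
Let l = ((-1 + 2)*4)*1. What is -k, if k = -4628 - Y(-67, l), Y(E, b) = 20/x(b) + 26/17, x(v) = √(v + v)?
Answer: 78702/17 + 5*√2 ≈ 4636.6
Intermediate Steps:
x(v) = √2*√v (x(v) = √(2*v) = √2*√v)
l = 4 (l = (1*4)*1 = 4*1 = 4)
Y(E, b) = 26/17 + 10*√2/√b (Y(E, b) = 20/((√2*√b)) + 26/17 = 20*(√2/(2*√b)) + 26*(1/17) = 10*√2/√b + 26/17 = 26/17 + 10*√2/√b)
k = -78702/17 - 5*√2 (k = -4628 - (26/17 + 10*√2/√4) = -4628 - (26/17 + 10*√2*(½)) = -4628 - (26/17 + 5*√2) = -4628 + (-26/17 - 5*√2) = -78702/17 - 5*√2 ≈ -4636.6)
-k = -(-78702/17 - 5*√2) = 78702/17 + 5*√2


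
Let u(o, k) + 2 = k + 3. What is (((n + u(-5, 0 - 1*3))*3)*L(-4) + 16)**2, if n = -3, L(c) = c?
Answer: 5776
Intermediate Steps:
u(o, k) = 1 + k (u(o, k) = -2 + (k + 3) = -2 + (3 + k) = 1 + k)
(((n + u(-5, 0 - 1*3))*3)*L(-4) + 16)**2 = (((-3 + (1 + (0 - 1*3)))*3)*(-4) + 16)**2 = (((-3 + (1 + (0 - 3)))*3)*(-4) + 16)**2 = (((-3 + (1 - 3))*3)*(-4) + 16)**2 = (((-3 - 2)*3)*(-4) + 16)**2 = (-5*3*(-4) + 16)**2 = (-15*(-4) + 16)**2 = (60 + 16)**2 = 76**2 = 5776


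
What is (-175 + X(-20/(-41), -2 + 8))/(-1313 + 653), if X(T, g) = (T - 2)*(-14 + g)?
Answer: 6679/27060 ≈ 0.24682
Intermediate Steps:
X(T, g) = (-14 + g)*(-2 + T) (X(T, g) = (-2 + T)*(-14 + g) = (-14 + g)*(-2 + T))
(-175 + X(-20/(-41), -2 + 8))/(-1313 + 653) = (-175 + (28 - (-280)/(-41) - 2*(-2 + 8) + (-20/(-41))*(-2 + 8)))/(-1313 + 653) = (-175 + (28 - (-280)*(-1)/41 - 2*6 - 20*(-1/41)*6))/(-660) = (-175 + (28 - 14*20/41 - 12 + (20/41)*6))*(-1/660) = (-175 + (28 - 280/41 - 12 + 120/41))*(-1/660) = (-175 + 496/41)*(-1/660) = -6679/41*(-1/660) = 6679/27060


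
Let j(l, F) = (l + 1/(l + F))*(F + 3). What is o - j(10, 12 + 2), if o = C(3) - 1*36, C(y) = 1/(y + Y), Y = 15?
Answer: -14879/72 ≈ -206.65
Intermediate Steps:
C(y) = 1/(15 + y) (C(y) = 1/(y + 15) = 1/(15 + y))
o = -647/18 (o = 1/(15 + 3) - 1*36 = 1/18 - 36 = -647/18 ≈ -35.944)
j(l, F) = (3 + F)*(l + 1/(F + l)) (j(l, F) = (l + 1/(F + l))*(3 + F) = (3 + F)*(l + 1/(F + l)))
o - j(10, 12 + 2) = -647/18 - (3 + (12 + 2) + 3*10**2 + (12 + 2)*10**2 + 10*(12 + 2)**2 + 3*(12 + 2)*10)/((12 + 2) + 10) = -647/18 - (3 + 14 + 3*100 + 14*100 + 10*14**2 + 3*14*10)/(14 + 10) = -647/18 - (3 + 14 + 300 + 1400 + 10*196 + 420)/24 = -647/18 - (3 + 14 + 300 + 1400 + 1960 + 420)/24 = -647/18 - 4097/24 = -14879/72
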